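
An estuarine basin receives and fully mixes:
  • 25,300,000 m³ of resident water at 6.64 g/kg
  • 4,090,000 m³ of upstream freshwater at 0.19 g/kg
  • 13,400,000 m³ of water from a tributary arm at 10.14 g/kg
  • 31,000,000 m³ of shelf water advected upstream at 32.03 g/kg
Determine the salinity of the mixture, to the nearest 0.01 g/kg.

By conservation of dissolved salt,
salt = 25,300,000×6.64 + 4,090,000×0.19 + 13,400,000×10.14 + 31,000,000×32.03 = 167,992,000 + 777,100 + 135,876,000 + 992,930,000 = 1,297,575,100
volume = 25,300,000 + 4,090,000 + 13,400,000 + 31,000,000 = 73,790,000 m³
S = 1,297,575,100 / 73,790,000 = 17.5847 g/kg

17.58 g/kg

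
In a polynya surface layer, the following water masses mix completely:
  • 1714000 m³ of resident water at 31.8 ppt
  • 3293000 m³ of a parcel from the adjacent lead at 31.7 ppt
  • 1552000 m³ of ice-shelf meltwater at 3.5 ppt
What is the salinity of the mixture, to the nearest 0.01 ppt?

25.05 ppt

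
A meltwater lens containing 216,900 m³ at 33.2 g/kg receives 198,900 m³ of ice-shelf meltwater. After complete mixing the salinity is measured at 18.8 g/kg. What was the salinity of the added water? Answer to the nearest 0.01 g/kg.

3.10 g/kg

Salt balance: 216,900×33.2 + 198,900×S = 415,800×18.8
7,201,080 + 198,900·S = 7,817,040
S = (7,817,040 − 7,201,080) / 198,900 = 3.0968 g/kg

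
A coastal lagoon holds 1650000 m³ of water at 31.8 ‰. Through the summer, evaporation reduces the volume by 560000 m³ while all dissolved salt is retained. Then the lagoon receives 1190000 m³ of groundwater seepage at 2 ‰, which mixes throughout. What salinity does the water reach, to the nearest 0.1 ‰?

After evaporation: salt = 1,650,000×31.8 = 52,470,000; volume = 1,650,000 − 560,000 = 1,090,000 m³
After mixing: salt = 52,470,000 + 1,190,000×2 = 54,850,000; volume = 1,090,000 + 1,190,000 = 2,280,000 m³
S = 54,850,000 / 2,280,000 = 24.057 ‰

24.1 ‰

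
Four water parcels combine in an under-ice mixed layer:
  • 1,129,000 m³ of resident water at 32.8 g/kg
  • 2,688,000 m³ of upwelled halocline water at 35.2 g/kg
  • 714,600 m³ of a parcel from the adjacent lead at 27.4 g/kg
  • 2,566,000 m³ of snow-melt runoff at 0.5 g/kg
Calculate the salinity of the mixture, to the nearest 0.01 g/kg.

Mass of salt is conserved:
salt = 1,129,000×32.8 + 2,688,000×35.2 + 714,600×27.4 + 2,566,000×0.5 = 37,031,200 + 94,617,600 + 19,580,040 + 1,283,000 = 152,511,840
volume = 1,129,000 + 2,688,000 + 714,600 + 2,566,000 = 7,097,600 m³
S = 152,511,840 / 7,097,600 = 21.4878 g/kg

21.49 g/kg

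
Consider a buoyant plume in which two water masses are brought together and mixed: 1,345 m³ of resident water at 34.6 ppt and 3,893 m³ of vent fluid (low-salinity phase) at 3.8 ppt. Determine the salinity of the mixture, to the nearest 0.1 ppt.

11.7 ppt

By conservation of dissolved salt,
salt = 1,345×34.6 + 3,893×3.8 = 46,537 + 14,793.4 = 61,330.4
volume = 1,345 + 3,893 = 5,238 m³
S = 61,330.4 / 5,238 = 11.709 ppt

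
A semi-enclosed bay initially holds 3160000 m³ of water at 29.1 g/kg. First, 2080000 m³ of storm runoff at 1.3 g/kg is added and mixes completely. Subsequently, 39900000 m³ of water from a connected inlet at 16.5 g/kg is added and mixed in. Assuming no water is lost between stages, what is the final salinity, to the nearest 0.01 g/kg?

By conservation of dissolved salt,
Initial salt = 3,160,000×29.1 = 91,956,000
After stage 1: salt = 91,956,000 + 2,080,000×1.3 = 94,660,000; volume = 5,240,000 m³; S = 18.065 g/kg
After stage 2: salt = 94,660,000 + 39,900,000×16.5 = 753,010,000; volume = 45,140,000 m³
S = 753,010,000 / 45,140,000 = 16.6817 g/kg

16.68 g/kg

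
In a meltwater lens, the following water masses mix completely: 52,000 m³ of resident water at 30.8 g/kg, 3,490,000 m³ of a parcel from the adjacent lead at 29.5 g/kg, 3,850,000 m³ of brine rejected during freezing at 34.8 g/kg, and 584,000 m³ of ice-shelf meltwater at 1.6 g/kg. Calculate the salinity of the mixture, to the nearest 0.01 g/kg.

30.02 g/kg

Weighted by volume,
salt = 52,000×30.8 + 3,490,000×29.5 + 3,850,000×34.8 + 584,000×1.6 = 1,601,600 + 102,955,000 + 133,980,000 + 934,400 = 239,471,000
volume = 52,000 + 3,490,000 + 3,850,000 + 584,000 = 7,976,000 m³
S = 239,471,000 / 7,976,000 = 30.0239 g/kg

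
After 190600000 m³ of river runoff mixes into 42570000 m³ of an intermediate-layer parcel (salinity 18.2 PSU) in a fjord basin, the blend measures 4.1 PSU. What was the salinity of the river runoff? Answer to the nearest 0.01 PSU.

Salt balance: 42,570,000×18.2 + 190,600,000×S = 233,170,000×4.1
774,774,000 + 190,600,000·S = 955,997,000
S = (955,997,000 − 774,774,000) / 190,600,000 = 0.9508 PSU

0.95 PSU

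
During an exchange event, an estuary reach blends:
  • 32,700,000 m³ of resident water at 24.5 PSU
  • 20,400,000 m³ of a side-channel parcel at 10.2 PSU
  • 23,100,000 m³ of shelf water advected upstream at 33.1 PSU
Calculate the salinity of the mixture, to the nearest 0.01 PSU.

Total salt / total volume:
salt = 32,700,000×24.5 + 20,400,000×10.2 + 23,100,000×33.1 = 801,150,000 + 208,080,000 + 764,610,000 = 1,773,840,000
volume = 32,700,000 + 20,400,000 + 23,100,000 = 76,200,000 m³
S = 1,773,840,000 / 76,200,000 = 23.2787 PSU

23.28 PSU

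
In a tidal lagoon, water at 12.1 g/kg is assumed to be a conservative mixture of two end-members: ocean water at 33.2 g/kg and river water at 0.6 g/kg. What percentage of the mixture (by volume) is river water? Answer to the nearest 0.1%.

64.7%

Let f be the freshwater fraction. Salt balance per unit volume:
f×0.6 + (1−f)×33.2 = 12.1
f = (33.2 − 12.1) / (33.2 − 0.6) = 21.1/32.6 = 0.6472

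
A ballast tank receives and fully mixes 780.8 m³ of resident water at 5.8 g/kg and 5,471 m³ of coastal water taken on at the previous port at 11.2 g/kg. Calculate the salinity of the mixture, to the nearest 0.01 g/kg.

10.53 g/kg

Mass of salt is conserved:
salt = 780.8×5.8 + 5,471×11.2 = 4,528.64 + 61,275.2 = 65,803.84
volume = 780.8 + 5,471 = 6,251.8 m³
S = 65,803.84 / 6,251.8 = 10.5256 g/kg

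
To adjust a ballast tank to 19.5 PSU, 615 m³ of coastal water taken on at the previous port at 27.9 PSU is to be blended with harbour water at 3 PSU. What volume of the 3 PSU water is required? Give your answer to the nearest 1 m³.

Salt balance: 615×27.9 + V×3 = (615+V)×19.5
17,158.5 + 3V = 11,992.5 + 19.5V
5,166 = 16.5V
V = 313.09 m³

313 m³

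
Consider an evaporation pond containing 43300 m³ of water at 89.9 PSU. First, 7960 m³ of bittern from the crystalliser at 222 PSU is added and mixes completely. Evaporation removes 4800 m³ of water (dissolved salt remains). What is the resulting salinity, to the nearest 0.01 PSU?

After mixing: salt = 43,300×89.9 + 7,960×222 = 5,659,790; volume = 51,260 m³
After evaporation: salt unchanged = 5,659,790; volume = 51,260 − 4,800 = 46,460 m³
S = 5,659,790 / 46,460 = 121.8207 PSU

121.82 PSU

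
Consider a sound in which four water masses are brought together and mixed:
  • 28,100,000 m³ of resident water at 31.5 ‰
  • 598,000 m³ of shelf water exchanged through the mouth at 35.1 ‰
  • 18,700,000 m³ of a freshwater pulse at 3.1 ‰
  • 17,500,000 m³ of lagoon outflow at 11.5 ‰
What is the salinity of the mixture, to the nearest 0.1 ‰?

Total salt / total volume:
salt = 28,100,000×31.5 + 598,000×35.1 + 18,700,000×3.1 + 17,500,000×11.5 = 885,150,000 + 20,989,800 + 57,970,000 + 201,250,000 = 1,165,359,800
volume = 28,100,000 + 598,000 + 18,700,000 + 17,500,000 = 64,898,000 m³
S = 1,165,359,800 / 64,898,000 = 17.957 ‰

18.0 ‰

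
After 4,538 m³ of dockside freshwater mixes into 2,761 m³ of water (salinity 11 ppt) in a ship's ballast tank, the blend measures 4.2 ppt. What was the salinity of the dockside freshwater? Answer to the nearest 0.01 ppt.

Salt balance: 2,761×11 + 4,538×S = 7,299×4.2
30,371 + 4,538·S = 30,655.8
S = (30,655.8 − 30,371) / 4,538 = 0.0628 ppt

0.06 ppt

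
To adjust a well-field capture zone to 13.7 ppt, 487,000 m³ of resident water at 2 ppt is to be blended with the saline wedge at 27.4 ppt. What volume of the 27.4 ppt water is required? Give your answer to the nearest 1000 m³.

Salt balance: 487,000×2 + V×27.4 = (487,000+V)×13.7
974,000 + 27.4V = 6,671,900 + 13.7V
5,697,900 = 13.7V
V = 415,905.11 m³

416000 m³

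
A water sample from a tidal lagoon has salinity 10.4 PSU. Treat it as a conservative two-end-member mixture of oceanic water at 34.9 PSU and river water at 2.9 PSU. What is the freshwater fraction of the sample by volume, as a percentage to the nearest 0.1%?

76.6%

Let f be the freshwater fraction. Salt balance per unit volume:
f×2.9 + (1−f)×34.9 = 10.4
f = (34.9 − 10.4) / (34.9 − 2.9) = 24.5/32 = 0.7656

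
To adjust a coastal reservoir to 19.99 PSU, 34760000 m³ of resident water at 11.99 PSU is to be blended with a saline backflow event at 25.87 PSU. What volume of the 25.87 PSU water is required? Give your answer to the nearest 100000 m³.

47300000 m³

Salt balance: 34,760,000×11.99 + V×25.87 = (34,760,000+V)×19.99
416,772,400 + 25.87V = 694,852,400 + 19.99V
278,080,000 = 5.88V
V = 47,292,517.01 m³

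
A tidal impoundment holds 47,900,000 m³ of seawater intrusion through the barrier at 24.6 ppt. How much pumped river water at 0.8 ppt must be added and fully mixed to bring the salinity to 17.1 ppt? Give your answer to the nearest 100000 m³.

Salt balance: 47,900,000×24.6 + V×0.8 = (47,900,000+V)×17.1
1,178,340,000 + 0.8V = 819,090,000 + 17.1V
359,250,000 = 16.3V
V = 22,039,877.3 m³

22000000 m³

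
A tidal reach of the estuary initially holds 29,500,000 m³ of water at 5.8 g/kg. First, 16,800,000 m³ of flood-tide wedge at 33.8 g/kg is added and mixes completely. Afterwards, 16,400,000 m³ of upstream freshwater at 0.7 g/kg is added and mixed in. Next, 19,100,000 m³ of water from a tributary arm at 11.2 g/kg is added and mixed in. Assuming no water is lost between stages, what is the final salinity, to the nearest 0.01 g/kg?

11.79 g/kg

Total salt / total volume:
Initial salt = 29,500,000×5.8 = 171,100,000
After stage 1: salt = 171,100,000 + 16,800,000×33.8 = 738,940,000; volume = 46,300,000 m³; S = 15.96 g/kg
After stage 2: salt = 738,940,000 + 16,400,000×0.7 = 750,420,000; volume = 62,700,000 m³; S = 11.968 g/kg
After stage 3: salt = 750,420,000 + 19,100,000×11.2 = 964,340,000; volume = 81,800,000 m³
S = 964,340,000 / 81,800,000 = 11.789 g/kg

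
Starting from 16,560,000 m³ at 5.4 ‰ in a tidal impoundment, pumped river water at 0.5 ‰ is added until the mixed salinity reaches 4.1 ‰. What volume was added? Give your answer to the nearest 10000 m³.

5980000 m³

Salt balance: 16,560,000×5.4 + V×0.5 = (16,560,000+V)×4.1
89,424,000 + 0.5V = 67,896,000 + 4.1V
21,528,000 = 3.6V
V = 5,980,000 m³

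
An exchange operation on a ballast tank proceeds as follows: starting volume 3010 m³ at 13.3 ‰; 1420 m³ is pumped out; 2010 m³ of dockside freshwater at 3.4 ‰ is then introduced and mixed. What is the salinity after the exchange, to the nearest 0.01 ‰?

Remaining after removal: 1,590 m³ at 13.3 ‰ (salt = 21,147)
After addition: salt = 21,147 + 2,010×3.4 = 27,981; volume = 3,600 m³
S = 27,981 / 3,600 = 7.7725 ‰

7.77 ‰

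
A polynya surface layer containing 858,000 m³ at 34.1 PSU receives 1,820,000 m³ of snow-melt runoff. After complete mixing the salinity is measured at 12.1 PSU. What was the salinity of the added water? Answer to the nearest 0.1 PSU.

Salt balance: 858,000×34.1 + 1,820,000×S = 2,678,000×12.1
29,257,800 + 1,820,000·S = 32,403,800
S = (32,403,800 − 29,257,800) / 1,820,000 = 1.7286 PSU

1.7 PSU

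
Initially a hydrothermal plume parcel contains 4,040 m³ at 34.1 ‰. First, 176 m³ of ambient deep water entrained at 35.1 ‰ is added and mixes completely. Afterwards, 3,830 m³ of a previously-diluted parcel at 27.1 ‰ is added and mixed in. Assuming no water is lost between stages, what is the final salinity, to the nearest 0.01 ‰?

30.79 ‰

Weighted by volume,
Initial salt = 4,040×34.1 = 137,764
After stage 1: salt = 137,764 + 176×35.1 = 143,941.6; volume = 4,216 m³; S = 34.142 ‰
After stage 2: salt = 143,941.6 + 3,830×27.1 = 247,734.6; volume = 8,046 m³
S = 247,734.6 / 8,046 = 30.7898 ‰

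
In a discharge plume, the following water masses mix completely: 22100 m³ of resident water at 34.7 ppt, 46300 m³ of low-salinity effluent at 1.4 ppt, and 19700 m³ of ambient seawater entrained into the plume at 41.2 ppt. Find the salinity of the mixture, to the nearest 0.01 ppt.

Mass of salt is conserved:
salt = 22,100×34.7 + 46,300×1.4 + 19,700×41.2 = 766,870 + 64,820 + 811,640 = 1,643,330
volume = 22,100 + 46,300 + 19,700 = 88,100 m³
S = 1,643,330 / 88,100 = 18.653 ppt

18.65 ppt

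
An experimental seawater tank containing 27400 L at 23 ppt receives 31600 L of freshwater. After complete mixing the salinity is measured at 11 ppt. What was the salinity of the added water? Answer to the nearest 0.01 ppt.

0.59 ppt

Salt balance: 27,400×23 + 31,600×S = 59,000×11
630,200 + 31,600·S = 649,000
S = (649,000 − 630,200) / 31,600 = 0.5949 ppt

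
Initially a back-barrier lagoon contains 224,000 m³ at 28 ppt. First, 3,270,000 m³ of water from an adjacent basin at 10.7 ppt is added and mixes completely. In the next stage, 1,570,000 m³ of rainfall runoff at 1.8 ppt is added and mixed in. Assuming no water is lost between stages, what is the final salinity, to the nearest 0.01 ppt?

Total salt / total volume:
Initial salt = 224,000×28 = 6,272,000
After stage 1: salt = 6,272,000 + 3,270,000×10.7 = 41,261,000; volume = 3,494,000 m³; S = 11.809 ppt
After stage 2: salt = 41,261,000 + 1,570,000×1.8 = 44,087,000; volume = 5,064,000 m³
S = 44,087,000 / 5,064,000 = 8.706 ppt

8.71 ppt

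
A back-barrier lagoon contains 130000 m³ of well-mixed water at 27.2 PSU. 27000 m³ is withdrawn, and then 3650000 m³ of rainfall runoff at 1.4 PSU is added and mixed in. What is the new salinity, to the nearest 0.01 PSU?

Remaining after removal: 103,000 m³ at 27.2 PSU (salt = 2,801,600)
After addition: salt = 2,801,600 + 3,650,000×1.4 = 7,911,600; volume = 3,753,000 m³
S = 7,911,600 / 3,753,000 = 2.1081 PSU

2.11 PSU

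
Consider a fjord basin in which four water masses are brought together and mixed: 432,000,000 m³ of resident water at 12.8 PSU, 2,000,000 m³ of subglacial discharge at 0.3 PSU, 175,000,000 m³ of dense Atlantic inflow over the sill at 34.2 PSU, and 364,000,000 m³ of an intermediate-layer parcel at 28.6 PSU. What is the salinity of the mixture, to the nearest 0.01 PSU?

Total salt / total volume:
salt = 432,000,000×12.8 + 2,000,000×0.3 + 175,000,000×34.2 + 364,000,000×28.6 = 5,529,600,000 + 600,000 + 5,985,000,000 + 10,410,400,000 = 21,925,600,000
volume = 432,000,000 + 2,000,000 + 175,000,000 + 364,000,000 = 973,000,000 m³
S = 21,925,600,000 / 973,000,000 = 22.534 PSU

22.53 PSU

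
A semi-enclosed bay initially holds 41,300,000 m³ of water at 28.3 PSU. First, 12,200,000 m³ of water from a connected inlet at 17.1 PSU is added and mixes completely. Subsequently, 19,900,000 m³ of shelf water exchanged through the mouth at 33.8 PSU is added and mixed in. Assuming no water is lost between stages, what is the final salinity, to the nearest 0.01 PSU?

27.93 PSU

Mass of salt is conserved:
Initial salt = 41,300,000×28.3 = 1,168,790,000
After stage 1: salt = 1,168,790,000 + 12,200,000×17.1 = 1,377,410,000; volume = 53,500,000 m³; S = 25.746 PSU
After stage 2: salt = 1,377,410,000 + 19,900,000×33.8 = 2,050,030,000; volume = 73,400,000 m³
S = 2,050,030,000 / 73,400,000 = 27.9296 PSU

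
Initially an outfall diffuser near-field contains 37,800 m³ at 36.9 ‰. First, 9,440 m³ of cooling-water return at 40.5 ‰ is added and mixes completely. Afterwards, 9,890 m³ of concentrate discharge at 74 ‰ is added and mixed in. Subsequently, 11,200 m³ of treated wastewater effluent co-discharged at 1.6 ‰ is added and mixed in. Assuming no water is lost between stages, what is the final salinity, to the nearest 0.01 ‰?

36.98 ‰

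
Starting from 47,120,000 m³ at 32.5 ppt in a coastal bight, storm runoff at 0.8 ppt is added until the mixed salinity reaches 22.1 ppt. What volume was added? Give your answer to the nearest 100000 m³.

23000000 m³

Salt balance: 47,120,000×32.5 + V×0.8 = (47,120,000+V)×22.1
1,531,400,000 + 0.8V = 1,041,352,000 + 22.1V
490,048,000 = 21.3V
V = 23,006,948.36 m³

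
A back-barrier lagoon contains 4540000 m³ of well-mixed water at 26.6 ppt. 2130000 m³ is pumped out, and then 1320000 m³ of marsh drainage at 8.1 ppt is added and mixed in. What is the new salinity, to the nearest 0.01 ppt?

Remaining after removal: 2,410,000 m³ at 26.6 ppt (salt = 64,106,000)
After addition: salt = 64,106,000 + 1,320,000×8.1 = 74,798,000; volume = 3,730,000 m³
S = 74,798,000 / 3,730,000 = 20.0531 ppt

20.05 ppt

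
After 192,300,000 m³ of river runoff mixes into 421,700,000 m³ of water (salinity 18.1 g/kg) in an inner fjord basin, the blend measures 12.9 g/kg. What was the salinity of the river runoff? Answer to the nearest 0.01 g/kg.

1.50 g/kg

Salt balance: 421,700,000×18.1 + 192,300,000×S = 614,000,000×12.9
7,632,770,000 + 192,300,000·S = 7,920,600,000
S = (7,920,600,000 − 7,632,770,000) / 192,300,000 = 1.4968 g/kg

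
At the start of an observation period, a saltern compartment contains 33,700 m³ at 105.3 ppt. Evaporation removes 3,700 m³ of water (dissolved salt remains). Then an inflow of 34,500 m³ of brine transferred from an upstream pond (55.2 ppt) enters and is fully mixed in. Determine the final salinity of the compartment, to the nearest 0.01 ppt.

84.54 ppt

After evaporation: salt = 33,700×105.3 = 3,548,610; volume = 33,700 − 3,700 = 30,000 m³
After mixing: salt = 3,548,610 + 34,500×55.2 = 5,453,010; volume = 30,000 + 34,500 = 64,500 m³
S = 5,453,010 / 64,500 = 84.5428 ppt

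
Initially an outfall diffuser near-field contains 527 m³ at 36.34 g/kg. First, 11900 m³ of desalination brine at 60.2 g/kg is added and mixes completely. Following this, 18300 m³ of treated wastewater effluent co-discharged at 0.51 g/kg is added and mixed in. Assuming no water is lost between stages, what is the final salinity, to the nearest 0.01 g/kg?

24.24 g/kg

Conserving salt mass:
Initial salt = 527×36.34 = 19,151.18
After stage 1: salt = 19,151.18 + 11,900×60.2 = 735,531.18; volume = 12,427 m³; S = 59.188 g/kg
After stage 2: salt = 735,531.18 + 18,300×0.51 = 744,864.18; volume = 30,727 m³
S = 744,864.18 / 30,727 = 24.2414 g/kg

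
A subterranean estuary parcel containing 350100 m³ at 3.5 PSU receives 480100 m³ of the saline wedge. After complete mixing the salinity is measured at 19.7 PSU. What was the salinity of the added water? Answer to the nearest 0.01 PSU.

31.51 PSU

Salt balance: 350,100×3.5 + 480,100×S = 830,200×19.7
1,225,350 + 480,100·S = 16,354,940
S = (16,354,940 − 1,225,350) / 480,100 = 31.5134 PSU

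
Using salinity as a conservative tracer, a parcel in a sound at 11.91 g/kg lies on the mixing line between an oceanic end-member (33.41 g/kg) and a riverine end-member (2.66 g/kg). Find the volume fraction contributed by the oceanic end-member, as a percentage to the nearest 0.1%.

Let g be the oceanic fraction. Salt balance per unit volume:
g×33.41 + (1−g)×2.66 = 11.91
g = (11.91 − 2.66) / (33.41 − 2.66) = 9.25/30.75 = 0.3008

30.1%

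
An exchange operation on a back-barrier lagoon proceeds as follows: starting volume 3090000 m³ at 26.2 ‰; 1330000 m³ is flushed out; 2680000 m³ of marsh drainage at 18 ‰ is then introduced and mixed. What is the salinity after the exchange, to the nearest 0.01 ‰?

21.25 ‰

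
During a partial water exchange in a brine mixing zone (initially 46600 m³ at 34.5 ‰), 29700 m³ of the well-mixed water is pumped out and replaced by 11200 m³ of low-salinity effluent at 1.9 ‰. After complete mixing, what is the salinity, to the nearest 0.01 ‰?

21.51 ‰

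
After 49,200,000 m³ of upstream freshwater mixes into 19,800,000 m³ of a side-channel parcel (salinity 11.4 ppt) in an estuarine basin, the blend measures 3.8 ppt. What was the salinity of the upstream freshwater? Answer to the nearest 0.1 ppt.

Salt balance: 19,800,000×11.4 + 49,200,000×S = 69,000,000×3.8
225,720,000 + 49,200,000·S = 262,200,000
S = (262,200,000 − 225,720,000) / 49,200,000 = 0.7415 ppt

0.7 ppt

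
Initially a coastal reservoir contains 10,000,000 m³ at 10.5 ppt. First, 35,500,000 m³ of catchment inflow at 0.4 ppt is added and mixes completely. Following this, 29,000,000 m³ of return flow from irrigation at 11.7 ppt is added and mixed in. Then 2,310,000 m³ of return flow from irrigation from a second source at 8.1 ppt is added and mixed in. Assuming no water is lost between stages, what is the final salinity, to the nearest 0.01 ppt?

6.21 ppt

Salt balance:
Initial salt = 10,000,000×10.5 = 105,000,000
After stage 1: salt = 105,000,000 + 35,500,000×0.4 = 119,200,000; volume = 45,500,000 m³; S = 2.62 ppt
After stage 2: salt = 119,200,000 + 29,000,000×11.7 = 458,500,000; volume = 74,500,000 m³; S = 6.154 ppt
After stage 3: salt = 458,500,000 + 2,310,000×8.1 = 477,211,000; volume = 76,810,000 m³
S = 477,211,000 / 76,810,000 = 6.2129 ppt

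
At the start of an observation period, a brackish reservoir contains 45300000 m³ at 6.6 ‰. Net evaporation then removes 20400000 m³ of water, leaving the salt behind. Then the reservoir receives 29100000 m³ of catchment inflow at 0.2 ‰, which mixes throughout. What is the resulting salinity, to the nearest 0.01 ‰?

5.64 ‰

After evaporation: salt = 45,300,000×6.6 = 298,980,000; volume = 45,300,000 − 20,400,000 = 24,900,000 m³
After mixing: salt = 298,980,000 + 29,100,000×0.2 = 304,800,000; volume = 24,900,000 + 29,100,000 = 54,000,000 m³
S = 304,800,000 / 54,000,000 = 5.6444 ‰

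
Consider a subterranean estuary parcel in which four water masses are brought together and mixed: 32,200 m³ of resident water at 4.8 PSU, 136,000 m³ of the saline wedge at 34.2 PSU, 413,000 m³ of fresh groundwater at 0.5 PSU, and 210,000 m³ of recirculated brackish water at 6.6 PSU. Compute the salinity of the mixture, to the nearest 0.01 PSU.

8.09 PSU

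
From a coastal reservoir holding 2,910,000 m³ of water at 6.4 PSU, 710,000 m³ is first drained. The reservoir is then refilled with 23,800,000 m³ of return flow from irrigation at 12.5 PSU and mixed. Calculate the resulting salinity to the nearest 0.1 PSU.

12.0 PSU

Remaining after removal: 2,200,000 m³ at 6.4 PSU (salt = 14,080,000)
After addition: salt = 14,080,000 + 23,800,000×12.5 = 311,580,000; volume = 26,000,000 m³
S = 311,580,000 / 26,000,000 = 11.9838 PSU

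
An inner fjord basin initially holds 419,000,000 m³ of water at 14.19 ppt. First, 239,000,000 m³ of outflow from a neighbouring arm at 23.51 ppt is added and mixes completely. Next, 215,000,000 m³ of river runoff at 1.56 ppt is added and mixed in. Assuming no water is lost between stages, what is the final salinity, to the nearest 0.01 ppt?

13.63 ppt

Conserving salt mass:
Initial salt = 419,000,000×14.19 = 5,945,610,000
After stage 1: salt = 5,945,610,000 + 239,000,000×23.51 = 11,564,500,000; volume = 658,000,000 m³; S = 17.575 ppt
After stage 2: salt = 11,564,500,000 + 215,000,000×1.56 = 11,899,900,000; volume = 873,000,000 m³
S = 11,899,900,000 / 873,000,000 = 13.631 ppt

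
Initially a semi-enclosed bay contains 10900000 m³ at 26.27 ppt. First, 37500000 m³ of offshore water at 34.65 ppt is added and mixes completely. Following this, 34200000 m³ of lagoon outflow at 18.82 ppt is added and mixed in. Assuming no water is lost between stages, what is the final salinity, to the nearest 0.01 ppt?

26.99 ppt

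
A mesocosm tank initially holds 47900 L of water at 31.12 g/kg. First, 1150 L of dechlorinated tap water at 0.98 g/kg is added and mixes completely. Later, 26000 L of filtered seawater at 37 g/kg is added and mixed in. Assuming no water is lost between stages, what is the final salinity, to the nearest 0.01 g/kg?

32.70 g/kg

Conserving salt mass:
Initial salt = 47,900×31.12 = 1,490,648
After stage 1: salt = 1,490,648 + 1,150×0.98 = 1,491,775; volume = 49,050 L; S = 30.413 g/kg
After stage 2: salt = 1,491,775 + 26,000×37 = 2,453,775; volume = 75,050 L
S = 2,453,775 / 75,050 = 32.6952 g/kg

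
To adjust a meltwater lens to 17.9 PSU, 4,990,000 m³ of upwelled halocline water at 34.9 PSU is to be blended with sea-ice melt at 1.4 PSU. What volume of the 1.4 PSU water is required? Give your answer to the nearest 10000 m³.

5140000 m³

Salt balance: 4,990,000×34.9 + V×1.4 = (4,990,000+V)×17.9
174,151,000 + 1.4V = 89,321,000 + 17.9V
84,830,000 = 16.5V
V = 5,141,212.12 m³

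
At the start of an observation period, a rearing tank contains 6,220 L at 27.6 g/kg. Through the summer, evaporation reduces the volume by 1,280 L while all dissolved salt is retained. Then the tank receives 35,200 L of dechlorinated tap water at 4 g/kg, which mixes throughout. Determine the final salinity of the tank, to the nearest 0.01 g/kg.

7.78 g/kg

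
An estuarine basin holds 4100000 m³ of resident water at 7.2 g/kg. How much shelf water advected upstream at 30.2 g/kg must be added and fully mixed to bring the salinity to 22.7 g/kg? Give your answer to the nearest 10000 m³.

8470000 m³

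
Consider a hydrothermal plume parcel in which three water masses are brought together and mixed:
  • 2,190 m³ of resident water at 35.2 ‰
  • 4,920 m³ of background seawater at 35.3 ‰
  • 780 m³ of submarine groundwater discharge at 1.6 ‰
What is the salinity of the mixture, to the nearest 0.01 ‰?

31.94 ‰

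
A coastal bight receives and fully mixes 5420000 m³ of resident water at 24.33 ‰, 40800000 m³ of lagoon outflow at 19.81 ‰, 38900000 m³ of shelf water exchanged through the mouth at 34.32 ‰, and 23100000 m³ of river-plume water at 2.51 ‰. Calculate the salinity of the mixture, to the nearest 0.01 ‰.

21.56 ‰

Mass of salt is conserved:
salt = 5,420,000×24.33 + 40,800,000×19.81 + 38,900,000×34.32 + 23,100,000×2.51 = 131,868,600 + 808,248,000 + 1,335,048,000 + 57,981,000 = 2,333,145,600
volume = 5,420,000 + 40,800,000 + 38,900,000 + 23,100,000 = 108,220,000 m³
S = 2,333,145,600 / 108,220,000 = 21.5593 ‰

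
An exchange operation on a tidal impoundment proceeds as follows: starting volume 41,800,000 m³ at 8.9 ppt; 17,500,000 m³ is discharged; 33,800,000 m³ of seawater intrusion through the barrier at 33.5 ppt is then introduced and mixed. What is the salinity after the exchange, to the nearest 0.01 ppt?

23.21 ppt

Remaining after removal: 24,300,000 m³ at 8.9 ppt (salt = 216,270,000)
After addition: salt = 216,270,000 + 33,800,000×33.5 = 1,348,570,000; volume = 58,100,000 m³
S = 1,348,570,000 / 58,100,000 = 23.2112 ppt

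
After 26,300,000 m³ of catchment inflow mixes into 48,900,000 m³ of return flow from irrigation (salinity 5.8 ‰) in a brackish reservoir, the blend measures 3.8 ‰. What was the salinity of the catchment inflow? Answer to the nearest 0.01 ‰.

0.08 ‰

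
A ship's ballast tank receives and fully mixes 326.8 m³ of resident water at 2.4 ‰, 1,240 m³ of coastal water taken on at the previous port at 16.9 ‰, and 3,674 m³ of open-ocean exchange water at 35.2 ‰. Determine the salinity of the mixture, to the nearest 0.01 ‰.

28.82 ‰

Salt balance:
salt = 326.8×2.4 + 1,240×16.9 + 3,674×35.2 = 784.32 + 20,956 + 129,324.8 = 151,065.12
volume = 326.8 + 1,240 + 3,674 = 5,240.8 m³
S = 151,065.12 / 5,240.8 = 28.8248 ‰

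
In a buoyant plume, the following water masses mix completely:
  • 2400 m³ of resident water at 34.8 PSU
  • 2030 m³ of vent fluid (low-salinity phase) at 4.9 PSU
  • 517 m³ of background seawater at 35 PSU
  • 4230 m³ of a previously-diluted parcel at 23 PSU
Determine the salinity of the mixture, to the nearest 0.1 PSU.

22.8 PSU

Conserving salt mass:
salt = 2,400×34.8 + 2,030×4.9 + 517×35 + 4,230×23 = 83,520 + 9,947 + 18,095 + 97,290 = 208,852
volume = 2,400 + 2,030 + 517 + 4,230 = 9,177 m³
S = 208,852 / 9,177 = 22.758 PSU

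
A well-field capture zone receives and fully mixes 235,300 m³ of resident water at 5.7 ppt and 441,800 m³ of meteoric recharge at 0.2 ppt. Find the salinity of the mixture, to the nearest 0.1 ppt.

Conserving salt mass:
salt = 235,300×5.7 + 441,800×0.2 = 1,341,210 + 88,360 = 1,429,570
volume = 235,300 + 441,800 = 677,100 m³
S = 1,429,570 / 677,100 = 2.111 ppt

2.1 ppt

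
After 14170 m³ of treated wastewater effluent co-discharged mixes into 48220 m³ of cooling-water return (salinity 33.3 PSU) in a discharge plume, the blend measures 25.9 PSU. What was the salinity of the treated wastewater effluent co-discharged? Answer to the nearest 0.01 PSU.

0.72 PSU

Salt balance: 48,220×33.3 + 14,170×S = 62,390×25.9
1,605,726 + 14,170·S = 1,615,901
S = (1,615,901 − 1,605,726) / 14,170 = 0.7181 PSU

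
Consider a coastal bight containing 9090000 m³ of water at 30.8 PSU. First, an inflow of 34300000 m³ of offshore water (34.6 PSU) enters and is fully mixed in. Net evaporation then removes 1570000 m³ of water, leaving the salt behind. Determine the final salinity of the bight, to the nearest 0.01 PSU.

35.07 PSU

After mixing: salt = 9,090,000×30.8 + 34,300,000×34.6 = 1,466,752,000; volume = 43,390,000 m³
After evaporation: salt unchanged = 1,466,752,000; volume = 43,390,000 − 1,570,000 = 41,820,000 m³
S = 1,466,752,000 / 41,820,000 = 35.073 PSU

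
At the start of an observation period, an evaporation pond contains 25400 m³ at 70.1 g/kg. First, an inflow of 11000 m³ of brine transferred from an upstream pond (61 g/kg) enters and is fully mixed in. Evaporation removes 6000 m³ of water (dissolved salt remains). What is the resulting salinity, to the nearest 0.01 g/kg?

After mixing: salt = 25,400×70.1 + 11,000×61 = 2,451,540; volume = 36,400 m³
After evaporation: salt unchanged = 2,451,540; volume = 36,400 − 6,000 = 30,400 m³
S = 2,451,540 / 30,400 = 80.6428 g/kg

80.64 g/kg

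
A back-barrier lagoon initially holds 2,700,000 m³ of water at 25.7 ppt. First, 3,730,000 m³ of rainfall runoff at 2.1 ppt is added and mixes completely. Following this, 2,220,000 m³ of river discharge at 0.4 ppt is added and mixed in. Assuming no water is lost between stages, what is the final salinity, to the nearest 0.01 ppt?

Mass of salt is conserved:
Initial salt = 2,700,000×25.7 = 69,390,000
After stage 1: salt = 69,390,000 + 3,730,000×2.1 = 77,223,000; volume = 6,430,000 m³; S = 12.01 ppt
After stage 2: salt = 77,223,000 + 2,220,000×0.4 = 78,111,000; volume = 8,650,000 m³
S = 78,111,000 / 8,650,000 = 9.0302 ppt

9.03 ppt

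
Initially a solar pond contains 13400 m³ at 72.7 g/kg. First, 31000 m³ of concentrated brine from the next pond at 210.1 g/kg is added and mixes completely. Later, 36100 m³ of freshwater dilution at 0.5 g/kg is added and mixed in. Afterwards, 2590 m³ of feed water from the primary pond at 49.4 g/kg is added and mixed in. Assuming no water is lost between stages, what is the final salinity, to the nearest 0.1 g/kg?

91.9 g/kg

Weighted by volume,
Initial salt = 13,400×72.7 = 974,180
After stage 1: salt = 974,180 + 31,000×210.1 = 7,487,280; volume = 44,400 m³; S = 168.632 g/kg
After stage 2: salt = 7,487,280 + 36,100×0.5 = 7,505,330; volume = 80,500 m³; S = 93.234 g/kg
After stage 3: salt = 7,505,330 + 2,590×49.4 = 7,633,276; volume = 83,090 m³
S = 7,633,276 / 83,090 = 91.8676 g/kg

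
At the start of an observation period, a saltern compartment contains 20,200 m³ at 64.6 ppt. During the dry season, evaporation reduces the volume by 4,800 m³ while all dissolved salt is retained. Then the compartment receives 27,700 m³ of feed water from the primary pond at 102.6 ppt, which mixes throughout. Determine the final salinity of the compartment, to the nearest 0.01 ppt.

After evaporation: salt = 20,200×64.6 = 1,304,920; volume = 20,200 − 4,800 = 15,400 m³
After mixing: salt = 1,304,920 + 27,700×102.6 = 4,146,940; volume = 15,400 + 27,700 = 43,100 m³
S = 4,146,940 / 43,100 = 96.2167 ppt

96.22 ppt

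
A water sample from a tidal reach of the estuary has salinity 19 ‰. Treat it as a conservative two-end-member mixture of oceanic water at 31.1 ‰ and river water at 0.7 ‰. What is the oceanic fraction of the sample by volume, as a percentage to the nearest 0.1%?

60.2%

Let g be the oceanic fraction. Salt balance per unit volume:
g×31.1 + (1−g)×0.7 = 19
g = (19 − 0.7) / (31.1 − 0.7) = 18.3/30.4 = 0.602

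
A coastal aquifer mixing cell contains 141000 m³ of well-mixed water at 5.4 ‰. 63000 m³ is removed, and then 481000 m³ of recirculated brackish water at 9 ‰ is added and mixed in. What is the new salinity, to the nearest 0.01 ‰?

8.50 ‰

Remaining after removal: 78,000 m³ at 5.4 ‰ (salt = 421,200)
After addition: salt = 421,200 + 481,000×9 = 4,750,200; volume = 559,000 m³
S = 4,750,200 / 559,000 = 8.4977 ‰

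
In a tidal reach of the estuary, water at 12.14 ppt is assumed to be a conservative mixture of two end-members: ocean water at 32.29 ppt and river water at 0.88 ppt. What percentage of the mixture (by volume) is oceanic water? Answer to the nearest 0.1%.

Let g be the oceanic fraction. Salt balance per unit volume:
g×32.29 + (1−g)×0.88 = 12.14
g = (12.14 − 0.88) / (32.29 − 0.88) = 11.26/31.41 = 0.3585

35.8%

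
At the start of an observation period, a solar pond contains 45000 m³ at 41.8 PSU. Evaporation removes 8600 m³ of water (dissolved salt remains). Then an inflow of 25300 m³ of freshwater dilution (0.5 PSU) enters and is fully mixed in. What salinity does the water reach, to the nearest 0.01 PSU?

After evaporation: salt = 45,000×41.8 = 1,881,000; volume = 45,000 − 8,600 = 36,400 m³
After mixing: salt = 1,881,000 + 25,300×0.5 = 1,893,650; volume = 36,400 + 25,300 = 61,700 m³
S = 1,893,650 / 61,700 = 30.6912 PSU

30.69 PSU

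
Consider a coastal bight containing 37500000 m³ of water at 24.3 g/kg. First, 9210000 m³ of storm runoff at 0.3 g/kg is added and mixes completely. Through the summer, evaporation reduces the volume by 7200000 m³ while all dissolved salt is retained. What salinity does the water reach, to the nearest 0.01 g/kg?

23.13 g/kg

After mixing: salt = 37,500,000×24.3 + 9,210,000×0.3 = 914,013,000; volume = 46,710,000 m³
After evaporation: salt unchanged = 914,013,000; volume = 46,710,000 − 7,200,000 = 39,510,000 m³
S = 914,013,000 / 39,510,000 = 23.1337 g/kg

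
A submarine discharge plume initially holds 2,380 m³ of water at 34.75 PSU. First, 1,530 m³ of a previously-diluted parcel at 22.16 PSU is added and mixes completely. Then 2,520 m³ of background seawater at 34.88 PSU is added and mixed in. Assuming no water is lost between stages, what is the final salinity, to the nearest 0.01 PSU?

31.81 PSU

Mass of salt is conserved:
Initial salt = 2,380×34.75 = 82,705
After stage 1: salt = 82,705 + 1,530×22.16 = 116,609.8; volume = 3,910 m³; S = 29.823 PSU
After stage 2: salt = 116,609.8 + 2,520×34.88 = 204,507.4; volume = 6,430 m³
S = 204,507.4 / 6,430 = 31.8052 PSU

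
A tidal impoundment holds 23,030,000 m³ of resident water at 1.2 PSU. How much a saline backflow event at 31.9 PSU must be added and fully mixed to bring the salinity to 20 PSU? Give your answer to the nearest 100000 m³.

Salt balance: 23,030,000×1.2 + V×31.9 = (23,030,000+V)×20
27,636,000 + 31.9V = 460,600,000 + 20V
432,964,000 = 11.9V
V = 36,383,529.41 m³

36400000 m³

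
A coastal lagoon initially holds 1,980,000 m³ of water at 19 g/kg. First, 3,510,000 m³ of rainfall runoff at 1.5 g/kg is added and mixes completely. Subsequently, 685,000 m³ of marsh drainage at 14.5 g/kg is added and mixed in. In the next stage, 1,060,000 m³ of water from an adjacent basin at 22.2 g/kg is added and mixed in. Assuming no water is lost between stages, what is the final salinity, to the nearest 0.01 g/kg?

Weighted by volume,
Initial salt = 1,980,000×19 = 37,620,000
After stage 1: salt = 37,620,000 + 3,510,000×1.5 = 42,885,000; volume = 5,490,000 m³; S = 7.811 g/kg
After stage 2: salt = 42,885,000 + 685,000×14.5 = 52,817,500; volume = 6,175,000 m³; S = 8.553 g/kg
After stage 3: salt = 52,817,500 + 1,060,000×22.2 = 76,349,500; volume = 7,235,000 m³
S = 76,349,500 / 7,235,000 = 10.5528 g/kg

10.55 g/kg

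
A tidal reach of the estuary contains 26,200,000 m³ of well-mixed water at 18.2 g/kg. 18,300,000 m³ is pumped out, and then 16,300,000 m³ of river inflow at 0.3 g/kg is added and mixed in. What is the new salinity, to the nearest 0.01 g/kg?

6.14 g/kg

Remaining after removal: 7,900,000 m³ at 18.2 g/kg (salt = 143,780,000)
After addition: salt = 143,780,000 + 16,300,000×0.3 = 148,670,000; volume = 24,200,000 m³
S = 148,670,000 / 24,200,000 = 6.1434 g/kg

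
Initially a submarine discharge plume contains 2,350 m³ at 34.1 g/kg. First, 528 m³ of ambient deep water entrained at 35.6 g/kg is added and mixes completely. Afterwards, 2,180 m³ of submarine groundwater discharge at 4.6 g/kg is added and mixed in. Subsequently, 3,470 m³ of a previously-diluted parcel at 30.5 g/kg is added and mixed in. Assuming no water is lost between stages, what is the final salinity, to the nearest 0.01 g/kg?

Mass of salt is conserved:
Initial salt = 2,350×34.1 = 80,135
After stage 1: salt = 80,135 + 528×35.6 = 98,931.8; volume = 2,878 m³; S = 34.375 g/kg
After stage 2: salt = 98,931.8 + 2,180×4.6 = 108,959.8; volume = 5,058 m³; S = 21.542 g/kg
After stage 3: salt = 108,959.8 + 3,470×30.5 = 214,794.8; volume = 8,528 m³
S = 214,794.8 / 8,528 = 25.187 g/kg

25.19 g/kg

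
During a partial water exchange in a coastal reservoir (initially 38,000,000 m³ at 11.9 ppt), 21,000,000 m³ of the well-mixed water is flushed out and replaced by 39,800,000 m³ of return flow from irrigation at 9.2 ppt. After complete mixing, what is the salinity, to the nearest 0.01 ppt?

Remaining after removal: 17,000,000 m³ at 11.9 ppt (salt = 202,300,000)
After addition: salt = 202,300,000 + 39,800,000×9.2 = 568,460,000; volume = 56,800,000 m³
S = 568,460,000 / 56,800,000 = 10.0081 ppt

10.01 ppt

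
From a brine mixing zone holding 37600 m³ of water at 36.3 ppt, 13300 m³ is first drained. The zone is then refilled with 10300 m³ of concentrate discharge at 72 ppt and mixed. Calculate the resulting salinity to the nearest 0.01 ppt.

46.93 ppt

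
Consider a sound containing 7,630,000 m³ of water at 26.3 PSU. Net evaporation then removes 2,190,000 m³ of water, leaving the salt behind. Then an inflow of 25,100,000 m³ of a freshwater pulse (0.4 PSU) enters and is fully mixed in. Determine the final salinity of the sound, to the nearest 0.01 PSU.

6.90 PSU

After evaporation: salt = 7,630,000×26.3 = 200,669,000; volume = 7,630,000 − 2,190,000 = 5,440,000 m³
After mixing: salt = 200,669,000 + 25,100,000×0.4 = 210,709,000; volume = 5,440,000 + 25,100,000 = 30,540,000 m³
S = 210,709,000 / 30,540,000 = 6.8994 PSU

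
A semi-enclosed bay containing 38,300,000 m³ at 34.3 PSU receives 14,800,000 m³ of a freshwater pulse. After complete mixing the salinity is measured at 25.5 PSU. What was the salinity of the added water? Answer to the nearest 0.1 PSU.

Salt balance: 38,300,000×34.3 + 14,800,000×S = 53,100,000×25.5
1,313,690,000 + 14,800,000·S = 1,354,050,000
S = (1,354,050,000 − 1,313,690,000) / 14,800,000 = 2.727 PSU

2.7 PSU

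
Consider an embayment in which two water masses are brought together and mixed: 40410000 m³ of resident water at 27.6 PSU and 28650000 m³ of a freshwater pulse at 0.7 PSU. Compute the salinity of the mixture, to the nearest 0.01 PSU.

Total salt / total volume:
salt = 40,410,000×27.6 + 28,650,000×0.7 = 1,115,316,000 + 20,055,000 = 1,135,371,000
volume = 40,410,000 + 28,650,000 = 69,060,000 m³
S = 1,135,371,000 / 69,060,000 = 16.4404 PSU

16.44 PSU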